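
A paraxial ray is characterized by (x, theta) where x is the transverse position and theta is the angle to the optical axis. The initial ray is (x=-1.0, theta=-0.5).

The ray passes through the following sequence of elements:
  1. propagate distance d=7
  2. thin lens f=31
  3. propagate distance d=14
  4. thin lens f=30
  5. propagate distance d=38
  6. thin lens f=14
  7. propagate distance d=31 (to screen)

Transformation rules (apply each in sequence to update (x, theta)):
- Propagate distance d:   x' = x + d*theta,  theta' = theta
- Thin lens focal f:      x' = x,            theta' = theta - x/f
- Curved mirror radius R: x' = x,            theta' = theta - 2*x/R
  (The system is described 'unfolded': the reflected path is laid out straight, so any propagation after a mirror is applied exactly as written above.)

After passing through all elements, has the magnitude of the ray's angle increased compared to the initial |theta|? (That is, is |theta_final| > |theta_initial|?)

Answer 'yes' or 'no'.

Initial: x=-1.0000 theta=-0.5000
After 1 (propagate distance d=7): x=-4.5000 theta=-0.5000
After 2 (thin lens f=31): x=-4.5000 theta=-11/31 (≈-0.3548)
After 3 (propagate distance d=14): x=-587/62 (≈-9.4677) theta=-11/31 (≈-0.3548)
After 4 (thin lens f=30): x=-587/62 (≈-9.4677) theta=-73/1860 (≈-0.0392)
After 5 (propagate distance d=38): x=-5096/465 (≈-10.9591) theta=-73/1860 (≈-0.0392)
After 6 (thin lens f=14): x=-5096/465 (≈-10.9591) theta=461/620 (≈0.7435)
After 7 (propagate distance d=31 (to screen)): x=22489/1860 (≈12.0909) theta=461/620 (≈0.7435)
|theta_initial|=0.5000 |theta_final|=461/620 (≈0.7435) -> increased

Answer: yes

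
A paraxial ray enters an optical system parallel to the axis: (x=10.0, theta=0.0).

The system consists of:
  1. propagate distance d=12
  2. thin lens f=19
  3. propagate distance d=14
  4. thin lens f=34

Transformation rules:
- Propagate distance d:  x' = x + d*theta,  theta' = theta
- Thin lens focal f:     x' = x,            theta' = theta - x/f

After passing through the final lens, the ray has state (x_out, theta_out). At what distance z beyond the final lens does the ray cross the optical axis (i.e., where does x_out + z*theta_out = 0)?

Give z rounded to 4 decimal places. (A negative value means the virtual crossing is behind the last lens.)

Initial: x=10.0000 theta=0.0000
After 1 (propagate distance d=12): x=10.0000 theta=0.0000
After 2 (thin lens f=19): x=10.0000 theta=-10/19 (≈-0.5263)
After 3 (propagate distance d=14): x=50/19 (≈2.6316) theta=-10/19 (≈-0.5263)
After 4 (thin lens f=34): x=50/19 (≈2.6316) theta=-195/323 (≈-0.6037)
z_focus = -x_out/theta_out = -(50/19)/(-195/323) = 170/39 ≈ 4.3590
Rounded to 4 decimal places: z = 4.3590

Answer: 4.3590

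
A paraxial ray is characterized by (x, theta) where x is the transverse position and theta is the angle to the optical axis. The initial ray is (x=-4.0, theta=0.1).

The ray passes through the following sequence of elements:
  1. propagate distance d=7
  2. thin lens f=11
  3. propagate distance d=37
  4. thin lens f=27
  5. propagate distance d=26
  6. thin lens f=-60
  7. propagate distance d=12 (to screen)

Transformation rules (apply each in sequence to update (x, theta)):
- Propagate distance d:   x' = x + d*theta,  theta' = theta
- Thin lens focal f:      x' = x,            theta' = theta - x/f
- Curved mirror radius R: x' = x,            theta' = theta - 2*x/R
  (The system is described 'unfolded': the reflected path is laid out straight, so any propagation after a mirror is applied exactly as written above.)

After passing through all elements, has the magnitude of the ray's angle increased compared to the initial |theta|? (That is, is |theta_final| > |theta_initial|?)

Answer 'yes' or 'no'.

Answer: yes

Derivation:
Initial: x=-4.0000 theta=0.1000
After 1 (propagate distance d=7): x=-3.3000 theta=0.1000
After 2 (thin lens f=11): x=-3.3000 theta=0.4000
After 3 (propagate distance d=37): x=11.5000 theta=0.4000
After 4 (thin lens f=27): x=11.5000 theta=-7/270 (≈-0.0259)
After 5 (propagate distance d=26): x=2923/270 (≈10.8259) theta=-7/270 (≈-0.0259)
After 6 (thin lens f=-60): x=2923/270 (≈10.8259) theta=2503/16200 (≈0.1545)
After 7 (propagate distance d=12 (to screen)): x=12.6800 theta=2503/16200 (≈0.1545)
|theta_initial|=0.1000 |theta_final|=2503/16200 (≈0.1545) -> increased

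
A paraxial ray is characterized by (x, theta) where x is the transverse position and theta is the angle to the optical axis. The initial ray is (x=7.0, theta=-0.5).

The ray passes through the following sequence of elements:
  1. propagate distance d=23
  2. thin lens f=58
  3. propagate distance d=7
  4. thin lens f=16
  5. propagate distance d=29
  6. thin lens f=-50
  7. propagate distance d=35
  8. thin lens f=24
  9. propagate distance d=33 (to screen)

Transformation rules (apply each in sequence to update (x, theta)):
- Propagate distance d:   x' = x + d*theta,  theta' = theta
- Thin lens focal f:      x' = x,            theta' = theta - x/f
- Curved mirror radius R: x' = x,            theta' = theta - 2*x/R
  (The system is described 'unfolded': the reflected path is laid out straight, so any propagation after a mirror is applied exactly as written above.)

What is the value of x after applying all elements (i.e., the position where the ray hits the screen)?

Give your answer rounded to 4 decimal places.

Initial: x=7.0000 theta=-0.5000
After 1 (propagate distance d=23): x=-4.5000 theta=-0.5000
After 2 (thin lens f=58): x=-4.5000 theta=-49/116 (≈-0.4224)
After 3 (propagate distance d=7): x=-865/116 (≈-7.4569) theta=-49/116 (≈-0.4224)
After 4 (thin lens f=16): x=-865/116 (≈-7.4569) theta=81/1856 (≈0.0436)
After 5 (propagate distance d=29): x=-11491/1856 (≈-6.1913) theta=81/1856 (≈0.0436)
After 6 (thin lens f=-50): x=-11491/1856 (≈-6.1913) theta=-7441/92800 (≈-0.0802)
After 7 (propagate distance d=35): x=-166997/18560 (≈-8.9977) theta=-7441/92800 (≈-0.0802)
After 8 (thin lens f=24): x=-166997/18560 (≈-8.9977) theta=656401/2227200 (≈0.2947)
After 9 (propagate distance d=33 (to screen)): x=18639/25600 (≈0.7281) theta=656401/2227200 (≈0.2947)
Rounded to 4 decimal places: x = 0.7281

Answer: 0.7281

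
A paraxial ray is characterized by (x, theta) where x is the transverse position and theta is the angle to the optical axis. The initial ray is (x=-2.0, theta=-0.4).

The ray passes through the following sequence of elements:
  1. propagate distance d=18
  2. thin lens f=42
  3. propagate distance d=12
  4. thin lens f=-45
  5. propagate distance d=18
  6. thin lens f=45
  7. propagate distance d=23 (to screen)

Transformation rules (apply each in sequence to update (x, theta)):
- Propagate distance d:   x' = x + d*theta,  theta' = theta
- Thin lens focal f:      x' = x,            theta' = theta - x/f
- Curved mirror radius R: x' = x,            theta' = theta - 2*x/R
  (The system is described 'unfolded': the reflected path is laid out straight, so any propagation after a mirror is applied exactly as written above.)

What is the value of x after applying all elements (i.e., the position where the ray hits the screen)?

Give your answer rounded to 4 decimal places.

Answer: -19.3495

Derivation:
Initial: x=-2.0000 theta=-0.4000
After 1 (propagate distance d=18): x=-9.2000 theta=-0.4000
After 2 (thin lens f=42): x=-9.2000 theta=-19/105 (≈-0.1810)
After 3 (propagate distance d=12): x=-398/35 (≈-11.3714) theta=-19/105 (≈-0.1810)
After 4 (thin lens f=-45): x=-398/35 (≈-11.3714) theta=-683/1575 (≈-0.4337)
After 5 (propagate distance d=18): x=-3356/175 (≈-19.1771) theta=-683/1575 (≈-0.4337)
After 6 (thin lens f=45): x=-3356/175 (≈-19.1771) theta=-59/7875 (≈-0.0075)
After 7 (propagate distance d=23 (to screen)): x=-152377/7875 (≈-19.3495) theta=-59/7875 (≈-0.0075)
Rounded to 4 decimal places: x = -19.3495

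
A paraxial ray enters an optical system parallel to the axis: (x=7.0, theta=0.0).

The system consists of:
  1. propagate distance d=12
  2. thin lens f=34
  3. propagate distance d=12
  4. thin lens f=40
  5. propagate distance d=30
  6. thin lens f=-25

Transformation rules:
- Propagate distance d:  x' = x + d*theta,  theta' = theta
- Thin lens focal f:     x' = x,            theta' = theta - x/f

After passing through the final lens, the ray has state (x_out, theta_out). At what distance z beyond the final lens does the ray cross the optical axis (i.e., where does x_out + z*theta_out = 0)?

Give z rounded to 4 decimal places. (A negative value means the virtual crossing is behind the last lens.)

Answer: -9.6838

Derivation:
Initial: x=7.0000 theta=0.0000
After 1 (propagate distance d=12): x=7.0000 theta=0.0000
After 2 (thin lens f=34): x=7.0000 theta=-7/34 (≈-0.2059)
After 3 (propagate distance d=12): x=77/17 (≈4.5294) theta=-7/34 (≈-0.2059)
After 4 (thin lens f=40): x=77/17 (≈4.5294) theta=-217/680 (≈-0.3191)
After 5 (propagate distance d=30): x=-343/68 (≈-5.0441) theta=-217/680 (≈-0.3191)
After 6 (thin lens f=-25): x=-343/68 (≈-5.0441) theta=-1771/3400 (≈-0.5209)
z_focus = -x_out/theta_out = -(-343/68)/(-1771/3400) = -2450/253 ≈ -9.6838
Rounded to 4 decimal places: z = -9.6838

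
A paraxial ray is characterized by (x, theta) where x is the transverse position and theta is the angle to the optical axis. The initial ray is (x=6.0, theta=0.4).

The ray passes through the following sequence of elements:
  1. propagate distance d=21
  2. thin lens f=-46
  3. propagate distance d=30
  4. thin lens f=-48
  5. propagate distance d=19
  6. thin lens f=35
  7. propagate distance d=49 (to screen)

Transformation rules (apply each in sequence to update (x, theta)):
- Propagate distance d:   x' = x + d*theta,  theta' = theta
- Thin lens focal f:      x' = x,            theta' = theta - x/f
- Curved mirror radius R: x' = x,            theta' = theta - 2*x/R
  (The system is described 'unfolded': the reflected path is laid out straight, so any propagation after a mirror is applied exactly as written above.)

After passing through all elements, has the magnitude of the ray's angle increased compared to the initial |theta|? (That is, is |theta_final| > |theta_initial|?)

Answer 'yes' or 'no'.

Answer: no

Derivation:
Initial: x=6.0000 theta=0.4000
After 1 (propagate distance d=21): x=14.4000 theta=0.4000
After 2 (thin lens f=-46): x=14.4000 theta=82/115 (≈0.7130)
After 3 (propagate distance d=30): x=4116/115 (≈35.7913) theta=82/115 (≈0.7130)
After 4 (thin lens f=-48): x=4116/115 (≈35.7913) theta=671/460 (≈1.4587)
After 5 (propagate distance d=19): x=29213/460 (≈63.5065) theta=671/460 (≈1.4587)
After 6 (thin lens f=35): x=29213/460 (≈63.5065) theta=-1432/4025 (≈-0.3558)
After 7 (propagate distance d=49 (to screen)): x=105969/2300 (≈46.0735) theta=-1432/4025 (≈-0.3558)
|theta_initial|=0.4000 |theta_final|=1432/4025 (≈0.3558) -> not increased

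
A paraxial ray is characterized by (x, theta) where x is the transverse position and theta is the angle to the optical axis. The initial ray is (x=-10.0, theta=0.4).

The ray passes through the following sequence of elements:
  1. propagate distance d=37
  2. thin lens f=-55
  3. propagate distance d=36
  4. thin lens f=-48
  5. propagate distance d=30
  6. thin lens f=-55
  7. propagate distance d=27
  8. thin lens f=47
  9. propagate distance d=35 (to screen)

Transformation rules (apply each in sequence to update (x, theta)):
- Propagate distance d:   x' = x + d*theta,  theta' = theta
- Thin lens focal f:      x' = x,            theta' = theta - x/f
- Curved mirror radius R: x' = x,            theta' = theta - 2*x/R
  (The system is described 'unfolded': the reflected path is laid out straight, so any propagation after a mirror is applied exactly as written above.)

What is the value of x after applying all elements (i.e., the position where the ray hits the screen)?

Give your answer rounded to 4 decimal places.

Answer: 91.7036

Derivation:
Initial: x=-10.0000 theta=0.4000
After 1 (propagate distance d=37): x=4.8000 theta=0.4000
After 2 (thin lens f=-55): x=4.8000 theta=134/275 (≈0.4873)
After 3 (propagate distance d=36): x=6144/275 (≈22.3418) theta=134/275 (≈0.4873)
After 4 (thin lens f=-48): x=6144/275 (≈22.3418) theta=262/275 (≈0.9527)
After 5 (propagate distance d=30): x=14004/275 (≈50.9236) theta=262/275 (≈0.9527)
After 6 (thin lens f=-55): x=14004/275 (≈50.9236) theta=28414/15125 (≈1.8786)
After 7 (propagate distance d=27): x=1537398/15125 (≈101.6461) theta=28414/15125 (≈1.8786)
After 8 (thin lens f=47): x=1537398/15125 (≈101.6461) theta=-40388/142175 (≈-0.2841)
After 9 (propagate distance d=35 (to screen)): x=5926346/64625 (≈91.7036) theta=-40388/142175 (≈-0.2841)
Rounded to 4 decimal places: x = 91.7036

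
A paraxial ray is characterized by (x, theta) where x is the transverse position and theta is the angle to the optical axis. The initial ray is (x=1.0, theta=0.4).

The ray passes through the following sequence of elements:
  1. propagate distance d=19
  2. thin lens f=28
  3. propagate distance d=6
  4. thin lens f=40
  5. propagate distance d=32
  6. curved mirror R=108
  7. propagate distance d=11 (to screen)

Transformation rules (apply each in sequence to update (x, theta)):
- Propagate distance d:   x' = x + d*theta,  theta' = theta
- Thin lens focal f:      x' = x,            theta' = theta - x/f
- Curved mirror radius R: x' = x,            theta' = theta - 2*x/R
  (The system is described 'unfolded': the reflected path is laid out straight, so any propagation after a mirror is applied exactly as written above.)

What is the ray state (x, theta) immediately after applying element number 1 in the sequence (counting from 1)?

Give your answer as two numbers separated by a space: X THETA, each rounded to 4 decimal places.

Initial: x=1.0000 theta=0.4000
After 1 (propagate distance d=19): x=8.6000 theta=0.4000
Rounded to 4 decimal places: x = 8.6000, theta = 0.4000

Answer: 8.6000 0.4000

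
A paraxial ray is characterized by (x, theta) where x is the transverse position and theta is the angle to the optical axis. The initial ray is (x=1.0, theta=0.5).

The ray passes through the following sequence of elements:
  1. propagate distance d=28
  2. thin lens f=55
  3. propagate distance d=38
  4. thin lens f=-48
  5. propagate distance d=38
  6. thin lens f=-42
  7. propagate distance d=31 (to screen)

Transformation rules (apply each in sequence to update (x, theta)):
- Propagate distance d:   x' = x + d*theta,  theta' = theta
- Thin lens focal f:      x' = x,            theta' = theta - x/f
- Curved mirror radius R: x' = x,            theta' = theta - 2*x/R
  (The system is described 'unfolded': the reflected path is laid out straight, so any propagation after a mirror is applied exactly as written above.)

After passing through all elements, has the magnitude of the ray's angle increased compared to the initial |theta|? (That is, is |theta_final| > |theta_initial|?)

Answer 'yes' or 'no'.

Initial: x=1.0000 theta=0.5000
After 1 (propagate distance d=28): x=15.0000 theta=0.5000
After 2 (thin lens f=55): x=15.0000 theta=5/22 (≈0.2273)
After 3 (propagate distance d=38): x=260/11 (≈23.6364) theta=5/22 (≈0.2273)
After 4 (thin lens f=-48): x=260/11 (≈23.6364) theta=95/132 (≈0.7197)
After 5 (propagate distance d=38): x=3365/66 (≈50.9848) theta=95/132 (≈0.7197)
After 6 (thin lens f=-42): x=3365/66 (≈50.9848) theta=1340/693 (≈1.9336)
After 7 (propagate distance d=31 (to screen)): x=153745/1386 (≈110.9271) theta=1340/693 (≈1.9336)
|theta_initial|=0.5000 |theta_final|=1340/693 (≈1.9336) -> increased

Answer: yes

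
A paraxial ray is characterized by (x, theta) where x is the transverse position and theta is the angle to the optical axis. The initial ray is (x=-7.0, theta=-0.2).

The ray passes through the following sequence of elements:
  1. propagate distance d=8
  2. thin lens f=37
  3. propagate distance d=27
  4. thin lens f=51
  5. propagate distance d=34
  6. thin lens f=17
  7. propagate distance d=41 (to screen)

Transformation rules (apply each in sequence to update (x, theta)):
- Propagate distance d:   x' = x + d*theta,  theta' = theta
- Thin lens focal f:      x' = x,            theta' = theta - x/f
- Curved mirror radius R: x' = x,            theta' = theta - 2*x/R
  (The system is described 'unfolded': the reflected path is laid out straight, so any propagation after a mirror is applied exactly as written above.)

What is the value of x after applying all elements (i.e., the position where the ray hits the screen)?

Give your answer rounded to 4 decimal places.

Initial: x=-7.0000 theta=-0.2000
After 1 (propagate distance d=8): x=-8.6000 theta=-0.2000
After 2 (thin lens f=37): x=-8.6000 theta=6/185 (≈0.0324)
After 3 (propagate distance d=27): x=-1429/185 (≈-7.7243) theta=6/185 (≈0.0324)
After 4 (thin lens f=51): x=-1429/185 (≈-7.7243) theta=347/1887 (≈0.1839)
After 5 (propagate distance d=34): x=-817/555 (≈-1.4721) theta=347/1887 (≈0.1839)
After 6 (thin lens f=17): x=-817/555 (≈-1.4721) theta=2552/9435 (≈0.2705)
After 7 (propagate distance d=41 (to screen)): x=90743/9435 (≈9.6177) theta=2552/9435 (≈0.2705)
Rounded to 4 decimal places: x = 9.6177

Answer: 9.6177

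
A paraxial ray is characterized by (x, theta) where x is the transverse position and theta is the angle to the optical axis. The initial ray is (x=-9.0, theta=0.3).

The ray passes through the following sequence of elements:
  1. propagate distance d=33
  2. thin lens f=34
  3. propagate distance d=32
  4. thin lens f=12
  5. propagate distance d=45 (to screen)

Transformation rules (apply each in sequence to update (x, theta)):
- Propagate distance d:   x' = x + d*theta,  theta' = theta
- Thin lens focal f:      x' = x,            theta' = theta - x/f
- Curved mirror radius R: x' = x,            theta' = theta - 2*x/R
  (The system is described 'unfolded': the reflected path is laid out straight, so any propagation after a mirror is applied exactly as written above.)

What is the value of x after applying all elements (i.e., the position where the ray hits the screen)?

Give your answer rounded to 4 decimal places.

Initial: x=-9.0000 theta=0.3000
After 1 (propagate distance d=33): x=0.9000 theta=0.3000
After 2 (thin lens f=34): x=0.9000 theta=93/340 (≈0.2735)
After 3 (propagate distance d=32): x=1641/170 (≈9.6529) theta=93/340 (≈0.2735)
After 4 (thin lens f=12): x=1641/170 (≈9.6529) theta=-361/680 (≈-0.5309)
After 5 (propagate distance d=45 (to screen)): x=-9681/680 (≈-14.2368) theta=-361/680 (≈-0.5309)
Rounded to 4 decimal places: x = -14.2368

Answer: -14.2368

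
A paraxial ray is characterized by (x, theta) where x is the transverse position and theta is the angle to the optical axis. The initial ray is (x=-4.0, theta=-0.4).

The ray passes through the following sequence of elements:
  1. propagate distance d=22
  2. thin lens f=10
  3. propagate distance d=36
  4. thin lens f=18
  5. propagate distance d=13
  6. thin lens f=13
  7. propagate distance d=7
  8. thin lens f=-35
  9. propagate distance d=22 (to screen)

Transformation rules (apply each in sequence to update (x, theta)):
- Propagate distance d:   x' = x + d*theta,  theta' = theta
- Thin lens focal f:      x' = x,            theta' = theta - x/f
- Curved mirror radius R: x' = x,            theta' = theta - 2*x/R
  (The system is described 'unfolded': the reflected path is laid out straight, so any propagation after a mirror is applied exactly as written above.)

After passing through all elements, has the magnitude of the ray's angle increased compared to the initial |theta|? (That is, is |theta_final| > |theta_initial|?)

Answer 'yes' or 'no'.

Answer: yes

Derivation:
Initial: x=-4.0000 theta=-0.4000
After 1 (propagate distance d=22): x=-12.8000 theta=-0.4000
After 2 (thin lens f=10): x=-12.8000 theta=0.8800
After 3 (propagate distance d=36): x=18.8800 theta=0.8800
After 4 (thin lens f=18): x=18.8800 theta=-38/225 (≈-0.1689)
After 5 (propagate distance d=13): x=3754/225 (≈16.6844) theta=-38/225 (≈-0.1689)
After 6 (thin lens f=13): x=3754/225 (≈16.6844) theta=-472/325 (≈-1.4523)
After 7 (propagate distance d=7): x=19066/2925 (≈6.5183) theta=-472/325 (≈-1.4523)
After 8 (thin lens f=-35): x=19066/2925 (≈6.5183) theta=-129614/102375 (≈-1.2661)
After 9 (propagate distance d=22 (to screen)): x=-728066/34125 (≈-21.3353) theta=-129614/102375 (≈-1.2661)
|theta_initial|=0.4000 |theta_final|=129614/102375 (≈1.2661) -> increased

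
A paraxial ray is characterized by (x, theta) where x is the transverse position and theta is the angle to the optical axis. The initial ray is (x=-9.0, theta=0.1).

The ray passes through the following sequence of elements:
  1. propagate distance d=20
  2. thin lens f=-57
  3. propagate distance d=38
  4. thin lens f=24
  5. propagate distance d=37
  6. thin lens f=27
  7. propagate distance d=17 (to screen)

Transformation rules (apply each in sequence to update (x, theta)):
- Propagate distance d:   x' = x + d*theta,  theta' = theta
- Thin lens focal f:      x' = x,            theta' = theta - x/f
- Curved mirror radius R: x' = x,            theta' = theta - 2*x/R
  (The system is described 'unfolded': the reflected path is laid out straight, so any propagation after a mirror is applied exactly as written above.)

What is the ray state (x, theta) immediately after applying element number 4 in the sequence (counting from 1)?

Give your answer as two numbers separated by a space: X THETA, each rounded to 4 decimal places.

Answer: -7.8667 0.3050

Derivation:
Initial: x=-9.0000 theta=0.1000
After 1 (propagate distance d=20): x=-7.0000 theta=0.1000
After 2 (thin lens f=-57): x=-7.0000 theta=-13/570 (≈-0.0228)
After 3 (propagate distance d=38): x=-118/15 (≈-7.8667) theta=-13/570 (≈-0.0228)
After 4 (thin lens f=24): x=-118/15 (≈-7.8667) theta=1043/3420 (≈0.3050)
Rounded to 4 decimal places: x = -7.8667, theta = 0.3050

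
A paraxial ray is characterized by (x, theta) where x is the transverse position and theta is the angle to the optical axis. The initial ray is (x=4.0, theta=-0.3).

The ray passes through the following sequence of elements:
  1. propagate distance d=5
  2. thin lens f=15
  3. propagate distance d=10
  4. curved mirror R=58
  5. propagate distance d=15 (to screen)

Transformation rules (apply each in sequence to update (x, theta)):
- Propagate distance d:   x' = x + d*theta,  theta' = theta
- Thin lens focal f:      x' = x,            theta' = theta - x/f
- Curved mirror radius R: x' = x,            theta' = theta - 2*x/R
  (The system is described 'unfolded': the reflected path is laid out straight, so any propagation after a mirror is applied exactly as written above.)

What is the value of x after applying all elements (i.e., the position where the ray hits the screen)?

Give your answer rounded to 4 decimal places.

Initial: x=4.0000 theta=-0.3000
After 1 (propagate distance d=5): x=2.5000 theta=-0.3000
After 2 (thin lens f=15): x=2.5000 theta=-7/15 (≈-0.4667)
After 3 (propagate distance d=10): x=-13/6 (≈-2.1667) theta=-7/15 (≈-0.4667)
After 4 (curved mirror R=58): x=-13/6 (≈-2.1667) theta=-341/870 (≈-0.3920)
After 5 (propagate distance d=15 (to screen)): x=-700/87 (≈-8.0460) theta=-341/870 (≈-0.3920)
Rounded to 4 decimal places: x = -8.0460

Answer: -8.0460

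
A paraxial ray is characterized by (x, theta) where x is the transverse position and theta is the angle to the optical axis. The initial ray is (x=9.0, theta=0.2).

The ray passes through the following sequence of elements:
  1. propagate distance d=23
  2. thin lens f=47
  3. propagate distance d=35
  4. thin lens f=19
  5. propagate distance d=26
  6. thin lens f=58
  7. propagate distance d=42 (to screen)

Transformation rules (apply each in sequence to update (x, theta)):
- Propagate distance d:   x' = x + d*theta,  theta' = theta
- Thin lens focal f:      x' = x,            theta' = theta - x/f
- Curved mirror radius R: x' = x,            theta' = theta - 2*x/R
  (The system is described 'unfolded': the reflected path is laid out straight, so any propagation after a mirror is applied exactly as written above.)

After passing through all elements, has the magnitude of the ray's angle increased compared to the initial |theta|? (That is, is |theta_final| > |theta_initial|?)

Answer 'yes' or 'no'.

Answer: yes

Derivation:
Initial: x=9.0000 theta=0.2000
After 1 (propagate distance d=23): x=13.6000 theta=0.2000
After 2 (thin lens f=47): x=13.6000 theta=-21/235 (≈-0.0894)
After 3 (propagate distance d=35): x=2461/235 (≈10.4723) theta=-21/235 (≈-0.0894)
After 4 (thin lens f=19): x=2461/235 (≈10.4723) theta=-572/893 (≈-0.6405)
After 5 (propagate distance d=26): x=-27601/4465 (≈-6.1816) theta=-572/893 (≈-0.6405)
After 6 (thin lens f=58): x=-27601/4465 (≈-6.1816) theta=-138279/258970 (≈-0.5340)
After 7 (propagate distance d=42 (to screen)): x=-3704288/129485 (≈-28.6079) theta=-138279/258970 (≈-0.5340)
|theta_initial|=0.2000 |theta_final|=138279/258970 (≈0.5340) -> increased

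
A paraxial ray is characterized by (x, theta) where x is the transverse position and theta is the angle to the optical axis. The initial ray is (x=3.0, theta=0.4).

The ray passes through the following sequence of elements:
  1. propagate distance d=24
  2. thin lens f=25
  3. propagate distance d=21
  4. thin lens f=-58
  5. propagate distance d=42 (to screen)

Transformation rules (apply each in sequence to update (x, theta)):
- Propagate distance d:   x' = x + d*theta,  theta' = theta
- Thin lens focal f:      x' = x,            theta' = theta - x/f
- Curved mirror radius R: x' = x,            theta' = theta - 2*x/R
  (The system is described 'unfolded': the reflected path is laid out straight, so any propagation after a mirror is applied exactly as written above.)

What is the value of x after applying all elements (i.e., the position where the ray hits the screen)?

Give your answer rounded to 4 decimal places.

Initial: x=3.0000 theta=0.4000
After 1 (propagate distance d=24): x=12.6000 theta=0.4000
After 2 (thin lens f=25): x=12.6000 theta=-0.1040
After 3 (propagate distance d=21): x=10.4160 theta=-0.1040
After 4 (thin lens f=-58): x=10.4160 theta=274/3625 (≈0.0756)
After 5 (propagate distance d=42 (to screen)): x=49266/3625 (≈13.5906) theta=274/3625 (≈0.0756)
Rounded to 4 decimal places: x = 13.5906

Answer: 13.5906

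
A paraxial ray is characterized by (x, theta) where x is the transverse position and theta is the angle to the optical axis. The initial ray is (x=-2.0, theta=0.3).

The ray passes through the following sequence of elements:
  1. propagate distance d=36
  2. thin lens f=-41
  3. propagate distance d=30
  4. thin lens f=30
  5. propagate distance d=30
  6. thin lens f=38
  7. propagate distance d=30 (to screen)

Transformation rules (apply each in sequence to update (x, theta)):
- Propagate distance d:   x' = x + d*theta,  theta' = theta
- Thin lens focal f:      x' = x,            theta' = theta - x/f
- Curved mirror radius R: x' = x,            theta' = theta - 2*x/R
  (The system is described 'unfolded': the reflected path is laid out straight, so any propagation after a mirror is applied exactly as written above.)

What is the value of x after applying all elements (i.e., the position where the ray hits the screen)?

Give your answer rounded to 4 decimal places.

Initial: x=-2.0000 theta=0.3000
After 1 (propagate distance d=36): x=8.8000 theta=0.3000
After 2 (thin lens f=-41): x=8.8000 theta=211/410 (≈0.5146)
After 3 (propagate distance d=30): x=4969/205 (≈24.2390) theta=211/410 (≈0.5146)
After 4 (thin lens f=30): x=4969/205 (≈24.2390) theta=-22/75 (≈-0.2933)
After 5 (propagate distance d=30): x=633/41 (≈15.4390) theta=-22/75 (≈-0.2933)
After 6 (thin lens f=38): x=633/41 (≈15.4390) theta=-81751/116850 (≈-0.6996)
After 7 (propagate distance d=30 (to screen)): x=-21616/3895 (≈-5.5497) theta=-81751/116850 (≈-0.6996)
Rounded to 4 decimal places: x = -5.5497

Answer: -5.5497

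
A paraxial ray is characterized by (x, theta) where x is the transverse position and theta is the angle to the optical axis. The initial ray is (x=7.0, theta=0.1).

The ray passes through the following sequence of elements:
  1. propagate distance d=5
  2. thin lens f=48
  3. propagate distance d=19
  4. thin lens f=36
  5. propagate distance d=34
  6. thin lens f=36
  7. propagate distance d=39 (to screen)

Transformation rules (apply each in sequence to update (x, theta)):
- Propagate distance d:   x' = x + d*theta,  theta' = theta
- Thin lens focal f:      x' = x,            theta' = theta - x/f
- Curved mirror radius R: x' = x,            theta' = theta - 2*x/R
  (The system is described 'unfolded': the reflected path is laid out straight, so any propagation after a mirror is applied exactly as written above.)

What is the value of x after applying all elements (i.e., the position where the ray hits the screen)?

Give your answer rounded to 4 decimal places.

Initial: x=7.0000 theta=0.1000
After 1 (propagate distance d=5): x=7.5000 theta=0.1000
After 2 (thin lens f=48): x=7.5000 theta=-9/160 (≈-0.0563)
After 3 (propagate distance d=19): x=1029/160 (≈6.4313) theta=-9/160 (≈-0.0563)
After 4 (thin lens f=36): x=1029/160 (≈6.4313) theta=-451/1920 (≈-0.2349)
After 5 (propagate distance d=34): x=-1493/960 (≈-1.5552) theta=-451/1920 (≈-0.2349)
After 6 (thin lens f=36): x=-1493/960 (≈-1.5552) theta=-1325/6912 (≈-0.1917)
After 7 (propagate distance d=39 (to screen)): x=-104041/11520 (≈-9.0313) theta=-1325/6912 (≈-0.1917)
Rounded to 4 decimal places: x = -9.0313

Answer: -9.0313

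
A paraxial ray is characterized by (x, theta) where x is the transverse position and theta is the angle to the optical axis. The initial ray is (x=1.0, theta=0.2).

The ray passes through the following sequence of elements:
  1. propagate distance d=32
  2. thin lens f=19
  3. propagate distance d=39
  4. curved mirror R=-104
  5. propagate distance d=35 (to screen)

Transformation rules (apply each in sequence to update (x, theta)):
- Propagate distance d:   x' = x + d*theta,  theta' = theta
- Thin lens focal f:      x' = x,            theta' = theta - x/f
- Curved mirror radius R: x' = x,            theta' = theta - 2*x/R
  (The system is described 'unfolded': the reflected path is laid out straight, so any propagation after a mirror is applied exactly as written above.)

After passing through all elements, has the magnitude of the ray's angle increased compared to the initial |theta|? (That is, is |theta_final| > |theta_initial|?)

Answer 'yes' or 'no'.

Initial: x=1.0000 theta=0.2000
After 1 (propagate distance d=32): x=7.4000 theta=0.2000
After 2 (thin lens f=19): x=7.4000 theta=-18/95 (≈-0.1895)
After 3 (propagate distance d=39): x=1/95 (≈0.0105) theta=-18/95 (≈-0.1895)
After 4 (curved mirror R=-104): x=1/95 (≈0.0105) theta=-187/988 (≈-0.1893)
After 5 (propagate distance d=35 (to screen)): x=-32673/4940 (≈-6.6140) theta=-187/988 (≈-0.1893)
|theta_initial|=0.2000 |theta_final|=187/988 (≈0.1893) -> not increased

Answer: no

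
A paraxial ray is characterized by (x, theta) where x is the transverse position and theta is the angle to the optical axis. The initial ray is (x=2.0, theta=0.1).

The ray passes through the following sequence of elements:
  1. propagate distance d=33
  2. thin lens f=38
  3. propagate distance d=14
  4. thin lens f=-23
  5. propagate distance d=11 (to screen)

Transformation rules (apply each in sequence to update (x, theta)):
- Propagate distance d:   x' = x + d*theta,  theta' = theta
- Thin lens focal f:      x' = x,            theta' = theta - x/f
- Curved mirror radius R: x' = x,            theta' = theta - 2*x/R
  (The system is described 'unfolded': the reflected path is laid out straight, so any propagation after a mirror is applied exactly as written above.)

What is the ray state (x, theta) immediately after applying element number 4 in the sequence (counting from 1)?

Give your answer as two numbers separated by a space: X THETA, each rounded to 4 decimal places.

Initial: x=2.0000 theta=0.1000
After 1 (propagate distance d=33): x=5.3000 theta=0.1000
After 2 (thin lens f=38): x=5.3000 theta=-3/76 (≈-0.0395)
After 3 (propagate distance d=14): x=451/95 (≈4.7474) theta=-3/76 (≈-0.0395)
After 4 (thin lens f=-23): x=451/95 (≈4.7474) theta=1459/8740 (≈0.1669)
Rounded to 4 decimal places: x = 4.7474, theta = 0.1669

Answer: 4.7474 0.1669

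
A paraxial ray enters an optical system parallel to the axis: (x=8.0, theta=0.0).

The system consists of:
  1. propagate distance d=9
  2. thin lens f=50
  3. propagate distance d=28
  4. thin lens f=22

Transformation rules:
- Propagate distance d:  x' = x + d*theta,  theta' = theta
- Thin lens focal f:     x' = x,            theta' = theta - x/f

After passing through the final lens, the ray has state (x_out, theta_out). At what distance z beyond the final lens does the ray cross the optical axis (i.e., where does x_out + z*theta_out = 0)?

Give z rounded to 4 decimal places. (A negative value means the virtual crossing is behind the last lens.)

Answer: 11.0000

Derivation:
Initial: x=8.0000 theta=0.0000
After 1 (propagate distance d=9): x=8.0000 theta=0.0000
After 2 (thin lens f=50): x=8.0000 theta=-0.1600
After 3 (propagate distance d=28): x=3.5200 theta=-0.1600
After 4 (thin lens f=22): x=3.5200 theta=-0.3200
z_focus = -x_out/theta_out = -(3.5200)/(-0.3200) = 11.0000
Rounded to 4 decimal places: z = 11.0000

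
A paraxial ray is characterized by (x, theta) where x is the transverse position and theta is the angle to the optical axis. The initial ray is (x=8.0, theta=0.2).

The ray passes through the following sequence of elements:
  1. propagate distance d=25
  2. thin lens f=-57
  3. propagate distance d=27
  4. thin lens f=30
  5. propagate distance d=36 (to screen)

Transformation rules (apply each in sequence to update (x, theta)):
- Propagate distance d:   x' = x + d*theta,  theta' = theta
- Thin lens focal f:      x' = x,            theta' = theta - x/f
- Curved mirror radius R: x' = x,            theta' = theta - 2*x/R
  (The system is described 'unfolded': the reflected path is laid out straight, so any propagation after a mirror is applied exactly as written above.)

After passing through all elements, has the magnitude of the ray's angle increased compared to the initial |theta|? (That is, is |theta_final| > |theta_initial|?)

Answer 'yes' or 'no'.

Initial: x=8.0000 theta=0.2000
After 1 (propagate distance d=25): x=13.0000 theta=0.2000
After 2 (thin lens f=-57): x=13.0000 theta=122/285 (≈0.4281)
After 3 (propagate distance d=27): x=2333/95 (≈24.5579) theta=122/285 (≈0.4281)
After 4 (thin lens f=30): x=2333/95 (≈24.5579) theta=-371/950 (≈-0.3905)
After 5 (propagate distance d=36 (to screen)): x=4987/475 (≈10.4989) theta=-371/950 (≈-0.3905)
|theta_initial|=0.2000 |theta_final|=371/950 (≈0.3905) -> increased

Answer: yes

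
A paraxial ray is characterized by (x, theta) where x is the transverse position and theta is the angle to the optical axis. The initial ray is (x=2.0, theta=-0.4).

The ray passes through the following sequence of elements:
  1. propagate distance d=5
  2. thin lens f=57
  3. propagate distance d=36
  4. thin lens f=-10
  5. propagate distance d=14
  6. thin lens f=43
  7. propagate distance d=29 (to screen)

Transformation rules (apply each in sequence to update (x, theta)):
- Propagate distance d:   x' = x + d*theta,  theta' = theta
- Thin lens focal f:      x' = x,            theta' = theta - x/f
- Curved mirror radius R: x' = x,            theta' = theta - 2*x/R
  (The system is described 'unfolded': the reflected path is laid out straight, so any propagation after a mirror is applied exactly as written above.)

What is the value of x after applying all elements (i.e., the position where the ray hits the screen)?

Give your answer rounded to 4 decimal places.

Answer: -66.4353

Derivation:
Initial: x=2.0000 theta=-0.4000
After 1 (propagate distance d=5): x=0.0000 theta=-0.4000
After 2 (thin lens f=57): x=0.0000 theta=-0.4000
After 3 (propagate distance d=36): x=-14.4000 theta=-0.4000
After 4 (thin lens f=-10): x=-14.4000 theta=-1.8400
After 5 (propagate distance d=14): x=-40.1600 theta=-1.8400
After 6 (thin lens f=43): x=-40.1600 theta=-974/1075 (≈-0.9060)
After 7 (propagate distance d=29 (to screen)): x=-71418/1075 (≈-66.4353) theta=-974/1075 (≈-0.9060)
Rounded to 4 decimal places: x = -66.4353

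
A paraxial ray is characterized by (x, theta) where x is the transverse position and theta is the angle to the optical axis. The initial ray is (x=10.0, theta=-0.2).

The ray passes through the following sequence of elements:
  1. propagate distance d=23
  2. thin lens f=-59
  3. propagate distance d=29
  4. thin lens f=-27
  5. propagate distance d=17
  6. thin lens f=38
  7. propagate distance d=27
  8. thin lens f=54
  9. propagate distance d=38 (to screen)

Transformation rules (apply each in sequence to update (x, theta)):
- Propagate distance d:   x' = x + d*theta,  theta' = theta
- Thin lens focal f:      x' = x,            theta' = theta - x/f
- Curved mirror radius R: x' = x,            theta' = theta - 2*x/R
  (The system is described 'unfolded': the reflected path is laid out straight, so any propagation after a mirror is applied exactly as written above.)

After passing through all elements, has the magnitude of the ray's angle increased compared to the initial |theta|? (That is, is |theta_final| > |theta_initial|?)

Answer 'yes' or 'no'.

Initial: x=10.0000 theta=-0.2000
After 1 (propagate distance d=23): x=5.4000 theta=-0.2000
After 2 (thin lens f=-59): x=5.4000 theta=-32/295 (≈-0.1085)
After 3 (propagate distance d=29): x=133/59 (≈2.2542) theta=-32/295 (≈-0.1085)
After 4 (thin lens f=-27): x=133/59 (≈2.2542) theta=-199/7965 (≈-0.0250)
After 5 (propagate distance d=17): x=14572/7965 (≈1.8295) theta=-199/7965 (≈-0.0250)
After 6 (thin lens f=38): x=14572/7965 (≈1.8295) theta=-3689/50445 (≈-0.0731)
After 7 (propagate distance d=27): x=-21941/151335 (≈-0.1450) theta=-3689/50445 (≈-0.0731)
After 8 (thin lens f=54): x=-21941/151335 (≈-0.1450) theta=-575677/8172090 (≈-0.0704)
After 9 (propagate distance d=38 (to screen)): x=-2306054/817209 (≈-2.8219) theta=-575677/8172090 (≈-0.0704)
|theta_initial|=0.2000 |theta_final|=575677/8172090 (≈0.0704) -> not increased

Answer: no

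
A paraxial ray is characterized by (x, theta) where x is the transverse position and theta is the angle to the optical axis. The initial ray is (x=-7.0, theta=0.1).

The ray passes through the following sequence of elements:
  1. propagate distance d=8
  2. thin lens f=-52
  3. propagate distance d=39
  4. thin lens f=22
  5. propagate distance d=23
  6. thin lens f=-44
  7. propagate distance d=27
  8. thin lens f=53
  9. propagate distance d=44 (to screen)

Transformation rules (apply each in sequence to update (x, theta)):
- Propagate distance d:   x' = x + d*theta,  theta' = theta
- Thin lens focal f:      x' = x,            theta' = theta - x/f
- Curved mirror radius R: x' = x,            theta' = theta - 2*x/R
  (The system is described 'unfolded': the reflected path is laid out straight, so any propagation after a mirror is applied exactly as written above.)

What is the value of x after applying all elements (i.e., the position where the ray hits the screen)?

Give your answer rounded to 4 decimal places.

Answer: 14.2531

Derivation:
Initial: x=-7.0000 theta=0.1000
After 1 (propagate distance d=8): x=-6.2000 theta=0.1000
After 2 (thin lens f=-52): x=-6.2000 theta=-1/52 (≈-0.0192)
After 3 (propagate distance d=39): x=-6.9500 theta=-1/52 (≈-0.0192)
After 4 (thin lens f=22): x=-6.9500 theta=1697/5720 (≈0.2967)
After 5 (propagate distance d=23): x=-723/5720 (≈-0.1264) theta=1697/5720 (≈0.2967)
After 6 (thin lens f=-44): x=-723/5720 (≈-0.1264) theta=14789/50336 (≈0.2938)
After 7 (propagate distance d=27): x=151131/19360 (≈7.8064) theta=14789/50336 (≈0.2938)
After 8 (thin lens f=53): x=151131/19360 (≈7.8064) theta=977191/6669520 (≈0.1465)
After 9 (propagate distance d=44 (to screen)): x=190122067/13339040 (≈14.2531) theta=977191/6669520 (≈0.1465)
Rounded to 4 decimal places: x = 14.2531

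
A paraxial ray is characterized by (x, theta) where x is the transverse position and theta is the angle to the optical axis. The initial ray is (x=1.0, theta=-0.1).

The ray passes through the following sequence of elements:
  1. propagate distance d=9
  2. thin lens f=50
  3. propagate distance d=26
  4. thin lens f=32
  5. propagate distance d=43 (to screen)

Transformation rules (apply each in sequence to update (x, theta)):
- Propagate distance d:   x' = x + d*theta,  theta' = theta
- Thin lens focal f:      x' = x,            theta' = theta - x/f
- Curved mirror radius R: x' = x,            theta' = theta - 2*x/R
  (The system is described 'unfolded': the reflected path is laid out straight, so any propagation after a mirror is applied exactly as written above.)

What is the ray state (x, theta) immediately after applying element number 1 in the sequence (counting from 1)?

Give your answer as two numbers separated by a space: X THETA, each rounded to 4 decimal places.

Answer: 0.1000 -0.1000

Derivation:
Initial: x=1.0000 theta=-0.1000
After 1 (propagate distance d=9): x=0.1000 theta=-0.1000
Rounded to 4 decimal places: x = 0.1000, theta = -0.1000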